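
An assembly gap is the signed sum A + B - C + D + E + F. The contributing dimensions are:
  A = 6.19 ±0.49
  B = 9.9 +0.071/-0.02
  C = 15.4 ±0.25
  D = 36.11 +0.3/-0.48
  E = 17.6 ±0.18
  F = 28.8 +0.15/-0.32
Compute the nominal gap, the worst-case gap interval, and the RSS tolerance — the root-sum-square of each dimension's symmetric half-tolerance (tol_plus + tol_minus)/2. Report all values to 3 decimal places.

nominal=83.200 wc=[81.460,84.641] rss=0.738

Stack each dimension's contribution:
  +A: nom +6.190 → Σnom=6.190; wc +0.490/-0.490 → slack +0.490/-0.490; half-tol=0.490, Σhalf²=0.240100
  +B: nom +9.900 → Σnom=16.090; wc +0.071/-0.020 → slack +0.561/-0.510; half-tol=0.045, Σhalf²=0.242170
  -C: nom -15.400 → Σnom=0.690; wc +0.250/-0.250 → slack +0.811/-0.760; half-tol=0.250, Σhalf²=0.304670
  +D: nom +36.110 → Σnom=36.800; wc +0.300/-0.480 → slack +1.111/-1.240; half-tol=0.390, Σhalf²=0.456770
  +E: nom +17.600 → Σnom=54.400; wc +0.180/-0.180 → slack +1.291/-1.420; half-tol=0.180, Σhalf²=0.489170
  +F: nom +28.800 → Σnom=83.200; wc +0.150/-0.320 → slack +1.441/-1.740; half-tol=0.235, Σhalf²=0.544395
Nominal = 83.200. Worst-case = [83.200 - 1.740, 83.200 + 1.441] = [81.460, 84.641]. RSS = √0.544395 = 0.738.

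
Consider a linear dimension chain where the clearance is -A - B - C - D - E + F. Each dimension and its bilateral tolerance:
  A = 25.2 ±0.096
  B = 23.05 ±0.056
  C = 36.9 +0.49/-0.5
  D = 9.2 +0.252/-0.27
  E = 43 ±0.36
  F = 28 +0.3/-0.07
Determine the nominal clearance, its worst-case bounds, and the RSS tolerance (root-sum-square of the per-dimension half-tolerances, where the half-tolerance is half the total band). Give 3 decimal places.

Stack each dimension's contribution:
  -A: nom -25.200 → Σnom=-25.200; wc +0.096/-0.096 → slack +0.096/-0.096; half-tol=0.096, Σhalf²=0.009216
  -B: nom -23.050 → Σnom=-48.250; wc +0.056/-0.056 → slack +0.152/-0.152; half-tol=0.056, Σhalf²=0.012352
  -C: nom -36.900 → Σnom=-85.150; wc +0.500/-0.490 → slack +0.652/-0.642; half-tol=0.495, Σhalf²=0.257377
  -D: nom -9.200 → Σnom=-94.350; wc +0.270/-0.252 → slack +0.922/-0.894; half-tol=0.261, Σhalf²=0.325498
  -E: nom -43.000 → Σnom=-137.350; wc +0.360/-0.360 → slack +1.282/-1.254; half-tol=0.360, Σhalf²=0.455098
  +F: nom +28.000 → Σnom=-109.350; wc +0.300/-0.070 → slack +1.582/-1.324; half-tol=0.185, Σhalf²=0.489323
Nominal = -109.350. Worst-case = [-109.350 - 1.324, -109.350 + 1.582] = [-110.674, -107.768]. RSS = √0.489323 = 0.700.

nominal=-109.350 wc=[-110.674,-107.768] rss=0.700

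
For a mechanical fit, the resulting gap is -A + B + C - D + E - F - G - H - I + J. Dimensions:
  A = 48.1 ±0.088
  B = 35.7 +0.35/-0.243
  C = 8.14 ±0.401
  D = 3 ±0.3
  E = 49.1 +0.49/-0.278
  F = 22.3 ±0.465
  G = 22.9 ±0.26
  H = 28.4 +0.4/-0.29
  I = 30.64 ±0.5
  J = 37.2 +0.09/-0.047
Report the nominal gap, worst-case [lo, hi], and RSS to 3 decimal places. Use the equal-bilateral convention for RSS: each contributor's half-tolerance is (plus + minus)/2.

nominal=-25.200 wc=[-28.182,-21.966] rss=1.073

Stack each dimension's contribution:
  -A: nom -48.100 → Σnom=-48.100; wc +0.088/-0.088 → slack +0.088/-0.088; half-tol=0.088, Σhalf²=0.007744
  +B: nom +35.700 → Σnom=-12.400; wc +0.350/-0.243 → slack +0.438/-0.331; half-tol=0.296, Σhalf²=0.095656
  +C: nom +8.140 → Σnom=-4.260; wc +0.401/-0.401 → slack +0.839/-0.732; half-tol=0.401, Σhalf²=0.256457
  -D: nom -3.000 → Σnom=-7.260; wc +0.300/-0.300 → slack +1.139/-1.032; half-tol=0.300, Σhalf²=0.346457
  +E: nom +49.100 → Σnom=41.840; wc +0.490/-0.278 → slack +1.629/-1.310; half-tol=0.384, Σhalf²=0.493913
  -F: nom -22.300 → Σnom=19.540; wc +0.465/-0.465 → slack +2.094/-1.775; half-tol=0.465, Σhalf²=0.710138
  -G: nom -22.900 → Σnom=-3.360; wc +0.260/-0.260 → slack +2.354/-2.035; half-tol=0.260, Σhalf²=0.777738
  -H: nom -28.400 → Σnom=-31.760; wc +0.290/-0.400 → slack +2.644/-2.435; half-tol=0.345, Σhalf²=0.896763
  -I: nom -30.640 → Σnom=-62.400; wc +0.500/-0.500 → slack +3.144/-2.935; half-tol=0.500, Σhalf²=1.146763
  +J: nom +37.200 → Σnom=-25.200; wc +0.090/-0.047 → slack +3.234/-2.982; half-tol=0.069, Σhalf²=1.151455
Nominal = -25.200. Worst-case = [-25.200 - 2.982, -25.200 + 3.234] = [-28.182, -21.966]. RSS = √1.151455 = 1.073.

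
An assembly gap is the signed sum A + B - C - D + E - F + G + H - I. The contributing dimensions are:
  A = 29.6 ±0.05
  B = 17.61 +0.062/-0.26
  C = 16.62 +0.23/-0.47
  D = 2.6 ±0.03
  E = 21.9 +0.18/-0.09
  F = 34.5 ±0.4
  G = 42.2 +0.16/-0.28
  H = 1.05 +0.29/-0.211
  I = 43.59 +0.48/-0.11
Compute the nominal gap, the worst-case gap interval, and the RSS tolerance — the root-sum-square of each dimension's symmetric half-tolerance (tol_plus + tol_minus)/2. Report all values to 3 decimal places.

nominal=15.050 wc=[13.019,16.802] rss=0.727

Stack each dimension's contribution:
  +A: nom +29.600 → Σnom=29.600; wc +0.050/-0.050 → slack +0.050/-0.050; half-tol=0.050, Σhalf²=0.002500
  +B: nom +17.610 → Σnom=47.210; wc +0.062/-0.260 → slack +0.112/-0.310; half-tol=0.161, Σhalf²=0.028421
  -C: nom -16.620 → Σnom=30.590; wc +0.470/-0.230 → slack +0.582/-0.540; half-tol=0.350, Σhalf²=0.150921
  -D: nom -2.600 → Σnom=27.990; wc +0.030/-0.030 → slack +0.612/-0.570; half-tol=0.030, Σhalf²=0.151821
  +E: nom +21.900 → Σnom=49.890; wc +0.180/-0.090 → slack +0.792/-0.660; half-tol=0.135, Σhalf²=0.170046
  -F: nom -34.500 → Σnom=15.390; wc +0.400/-0.400 → slack +1.192/-1.060; half-tol=0.400, Σhalf²=0.330046
  +G: nom +42.200 → Σnom=57.590; wc +0.160/-0.280 → slack +1.352/-1.340; half-tol=0.220, Σhalf²=0.378446
  +H: nom +1.050 → Σnom=58.640; wc +0.290/-0.211 → slack +1.642/-1.551; half-tol=0.251, Σhalf²=0.441196
  -I: nom -43.590 → Σnom=15.050; wc +0.110/-0.480 → slack +1.752/-2.031; half-tol=0.295, Σhalf²=0.528221
Nominal = 15.050. Worst-case = [15.050 - 2.031, 15.050 + 1.752] = [13.019, 16.802]. RSS = √0.528221 = 0.727.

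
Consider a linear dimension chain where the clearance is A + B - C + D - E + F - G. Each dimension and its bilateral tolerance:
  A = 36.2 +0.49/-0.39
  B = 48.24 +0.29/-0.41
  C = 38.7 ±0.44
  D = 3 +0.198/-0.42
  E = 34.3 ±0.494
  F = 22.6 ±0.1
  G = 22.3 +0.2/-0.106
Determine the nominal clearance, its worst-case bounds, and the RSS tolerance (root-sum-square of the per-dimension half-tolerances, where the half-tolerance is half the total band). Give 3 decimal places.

Stack each dimension's contribution:
  +A: nom +36.200 → Σnom=36.200; wc +0.490/-0.390 → slack +0.490/-0.390; half-tol=0.440, Σhalf²=0.193600
  +B: nom +48.240 → Σnom=84.440; wc +0.290/-0.410 → slack +0.780/-0.800; half-tol=0.350, Σhalf²=0.316100
  -C: nom -38.700 → Σnom=45.740; wc +0.440/-0.440 → slack +1.220/-1.240; half-tol=0.440, Σhalf²=0.509700
  +D: nom +3.000 → Σnom=48.740; wc +0.198/-0.420 → slack +1.418/-1.660; half-tol=0.309, Σhalf²=0.605181
  -E: nom -34.300 → Σnom=14.440; wc +0.494/-0.494 → slack +1.912/-2.154; half-tol=0.494, Σhalf²=0.849217
  +F: nom +22.600 → Σnom=37.040; wc +0.100/-0.100 → slack +2.012/-2.254; half-tol=0.100, Σhalf²=0.859217
  -G: nom -22.300 → Σnom=14.740; wc +0.106/-0.200 → slack +2.118/-2.454; half-tol=0.153, Σhalf²=0.882626
Nominal = 14.740. Worst-case = [14.740 - 2.454, 14.740 + 2.118] = [12.286, 16.858]. RSS = √0.882626 = 0.939.

nominal=14.740 wc=[12.286,16.858] rss=0.939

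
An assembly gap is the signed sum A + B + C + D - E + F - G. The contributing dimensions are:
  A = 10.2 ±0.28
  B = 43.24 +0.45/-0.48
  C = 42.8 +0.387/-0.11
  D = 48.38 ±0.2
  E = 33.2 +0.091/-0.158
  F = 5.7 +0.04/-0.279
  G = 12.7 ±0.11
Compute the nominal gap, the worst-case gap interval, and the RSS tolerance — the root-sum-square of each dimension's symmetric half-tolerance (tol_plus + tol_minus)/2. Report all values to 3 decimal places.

nominal=104.420 wc=[102.870,106.045] rss=0.670

Stack each dimension's contribution:
  +A: nom +10.200 → Σnom=10.200; wc +0.280/-0.280 → slack +0.280/-0.280; half-tol=0.280, Σhalf²=0.078400
  +B: nom +43.240 → Σnom=53.440; wc +0.450/-0.480 → slack +0.730/-0.760; half-tol=0.465, Σhalf²=0.294625
  +C: nom +42.800 → Σnom=96.240; wc +0.387/-0.110 → slack +1.117/-0.870; half-tol=0.248, Σhalf²=0.356377
  +D: nom +48.380 → Σnom=144.620; wc +0.200/-0.200 → slack +1.317/-1.070; half-tol=0.200, Σhalf²=0.396377
  -E: nom -33.200 → Σnom=111.420; wc +0.158/-0.091 → slack +1.475/-1.161; half-tol=0.124, Σhalf²=0.411878
  +F: nom +5.700 → Σnom=117.120; wc +0.040/-0.279 → slack +1.515/-1.440; half-tol=0.160, Σhalf²=0.437318
  -G: nom -12.700 → Σnom=104.420; wc +0.110/-0.110 → slack +1.625/-1.550; half-tol=0.110, Σhalf²=0.449418
Nominal = 104.420. Worst-case = [104.420 - 1.550, 104.420 + 1.625] = [102.870, 106.045]. RSS = √0.449418 = 0.670.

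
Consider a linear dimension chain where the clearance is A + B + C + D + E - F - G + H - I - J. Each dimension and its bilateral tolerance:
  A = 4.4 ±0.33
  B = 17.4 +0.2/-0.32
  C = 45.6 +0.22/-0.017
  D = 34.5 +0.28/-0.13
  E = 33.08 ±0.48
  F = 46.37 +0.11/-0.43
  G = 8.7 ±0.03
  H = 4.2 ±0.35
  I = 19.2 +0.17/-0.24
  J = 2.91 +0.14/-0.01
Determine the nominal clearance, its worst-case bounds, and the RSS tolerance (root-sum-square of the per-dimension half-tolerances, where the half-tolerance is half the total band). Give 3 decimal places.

Stack each dimension's contribution:
  +A: nom +4.400 → Σnom=4.400; wc +0.330/-0.330 → slack +0.330/-0.330; half-tol=0.330, Σhalf²=0.108900
  +B: nom +17.400 → Σnom=21.800; wc +0.200/-0.320 → slack +0.530/-0.650; half-tol=0.260, Σhalf²=0.176500
  +C: nom +45.600 → Σnom=67.400; wc +0.220/-0.017 → slack +0.750/-0.667; half-tol=0.118, Σhalf²=0.190542
  +D: nom +34.500 → Σnom=101.900; wc +0.280/-0.130 → slack +1.030/-0.797; half-tol=0.205, Σhalf²=0.232567
  +E: nom +33.080 → Σnom=134.980; wc +0.480/-0.480 → slack +1.510/-1.277; half-tol=0.480, Σhalf²=0.462967
  -F: nom -46.370 → Σnom=88.610; wc +0.430/-0.110 → slack +1.940/-1.387; half-tol=0.270, Σhalf²=0.535867
  -G: nom -8.700 → Σnom=79.910; wc +0.030/-0.030 → slack +1.970/-1.417; half-tol=0.030, Σhalf²=0.536767
  +H: nom +4.200 → Σnom=84.110; wc +0.350/-0.350 → slack +2.320/-1.767; half-tol=0.350, Σhalf²=0.659267
  -I: nom -19.200 → Σnom=64.910; wc +0.240/-0.170 → slack +2.560/-1.937; half-tol=0.205, Σhalf²=0.701292
  -J: nom -2.910 → Σnom=62.000; wc +0.010/-0.140 → slack +2.570/-2.077; half-tol=0.075, Σhalf²=0.706917
Nominal = 62.000. Worst-case = [62.000 - 2.077, 62.000 + 2.570] = [59.923, 64.570]. RSS = √0.706917 = 0.841.

nominal=62.000 wc=[59.923,64.570] rss=0.841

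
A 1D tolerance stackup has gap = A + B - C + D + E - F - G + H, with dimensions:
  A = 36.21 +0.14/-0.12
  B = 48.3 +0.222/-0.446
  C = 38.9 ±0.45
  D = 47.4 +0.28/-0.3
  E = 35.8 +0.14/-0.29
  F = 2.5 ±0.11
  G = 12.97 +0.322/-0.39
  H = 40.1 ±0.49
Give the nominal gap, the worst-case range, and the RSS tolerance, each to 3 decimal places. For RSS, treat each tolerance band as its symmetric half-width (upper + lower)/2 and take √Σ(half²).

nominal=153.440 wc=[150.912,155.662] rss=0.917

Stack each dimension's contribution:
  +A: nom +36.210 → Σnom=36.210; wc +0.140/-0.120 → slack +0.140/-0.120; half-tol=0.130, Σhalf²=0.016900
  +B: nom +48.300 → Σnom=84.510; wc +0.222/-0.446 → slack +0.362/-0.566; half-tol=0.334, Σhalf²=0.128456
  -C: nom -38.900 → Σnom=45.610; wc +0.450/-0.450 → slack +0.812/-1.016; half-tol=0.450, Σhalf²=0.330956
  +D: nom +47.400 → Σnom=93.010; wc +0.280/-0.300 → slack +1.092/-1.316; half-tol=0.290, Σhalf²=0.415056
  +E: nom +35.800 → Σnom=128.810; wc +0.140/-0.290 → slack +1.232/-1.606; half-tol=0.215, Σhalf²=0.461281
  -F: nom -2.500 → Σnom=126.310; wc +0.110/-0.110 → slack +1.342/-1.716; half-tol=0.110, Σhalf²=0.473381
  -G: nom -12.970 → Σnom=113.340; wc +0.390/-0.322 → slack +1.732/-2.038; half-tol=0.356, Σhalf²=0.600117
  +H: nom +40.100 → Σnom=153.440; wc +0.490/-0.490 → slack +2.222/-2.528; half-tol=0.490, Σhalf²=0.840217
Nominal = 153.440. Worst-case = [153.440 - 2.528, 153.440 + 2.222] = [150.912, 155.662]. RSS = √0.840217 = 0.917.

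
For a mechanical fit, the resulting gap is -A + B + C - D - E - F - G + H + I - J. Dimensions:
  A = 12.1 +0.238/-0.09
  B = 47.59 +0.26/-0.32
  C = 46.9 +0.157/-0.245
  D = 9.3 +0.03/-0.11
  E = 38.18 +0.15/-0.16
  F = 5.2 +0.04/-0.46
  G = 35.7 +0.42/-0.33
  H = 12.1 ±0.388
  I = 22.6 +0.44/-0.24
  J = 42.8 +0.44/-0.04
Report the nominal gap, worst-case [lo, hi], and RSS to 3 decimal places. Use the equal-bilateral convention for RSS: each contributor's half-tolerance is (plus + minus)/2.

Stack each dimension's contribution:
  -A: nom -12.100 → Σnom=-12.100; wc +0.090/-0.238 → slack +0.090/-0.238; half-tol=0.164, Σhalf²=0.026896
  +B: nom +47.590 → Σnom=35.490; wc +0.260/-0.320 → slack +0.350/-0.558; half-tol=0.290, Σhalf²=0.110996
  +C: nom +46.900 → Σnom=82.390; wc +0.157/-0.245 → slack +0.507/-0.803; half-tol=0.201, Σhalf²=0.151397
  -D: nom -9.300 → Σnom=73.090; wc +0.110/-0.030 → slack +0.617/-0.833; half-tol=0.070, Σhalf²=0.156297
  -E: nom -38.180 → Σnom=34.910; wc +0.160/-0.150 → slack +0.777/-0.983; half-tol=0.155, Σhalf²=0.180322
  -F: nom -5.200 → Σnom=29.710; wc +0.460/-0.040 → slack +1.237/-1.023; half-tol=0.250, Σhalf²=0.242822
  -G: nom -35.700 → Σnom=-5.990; wc +0.330/-0.420 → slack +1.567/-1.443; half-tol=0.375, Σhalf²=0.383447
  +H: nom +12.100 → Σnom=6.110; wc +0.388/-0.388 → slack +1.955/-1.831; half-tol=0.388, Σhalf²=0.533991
  +I: nom +22.600 → Σnom=28.710; wc +0.440/-0.240 → slack +2.395/-2.071; half-tol=0.340, Σhalf²=0.649591
  -J: nom -42.800 → Σnom=-14.090; wc +0.040/-0.440 → slack +2.435/-2.511; half-tol=0.240, Σhalf²=0.707191
Nominal = -14.090. Worst-case = [-14.090 - 2.511, -14.090 + 2.435] = [-16.601, -11.655]. RSS = √0.707191 = 0.841.

nominal=-14.090 wc=[-16.601,-11.655] rss=0.841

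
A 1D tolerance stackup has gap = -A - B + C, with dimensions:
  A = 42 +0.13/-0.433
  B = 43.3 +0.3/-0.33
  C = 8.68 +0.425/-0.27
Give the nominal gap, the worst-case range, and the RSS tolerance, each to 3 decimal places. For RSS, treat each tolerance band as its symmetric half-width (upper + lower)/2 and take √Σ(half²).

Stack each dimension's contribution:
  -A: nom -42.000 → Σnom=-42.000; wc +0.433/-0.130 → slack +0.433/-0.130; half-tol=0.281, Σhalf²=0.079242
  -B: nom -43.300 → Σnom=-85.300; wc +0.330/-0.300 → slack +0.763/-0.430; half-tol=0.315, Σhalf²=0.178467
  +C: nom +8.680 → Σnom=-76.620; wc +0.425/-0.270 → slack +1.188/-0.700; half-tol=0.348, Σhalf²=0.299224
Nominal = -76.620. Worst-case = [-76.620 - 0.700, -76.620 + 1.188] = [-77.320, -75.432]. RSS = √0.299224 = 0.547.

nominal=-76.620 wc=[-77.320,-75.432] rss=0.547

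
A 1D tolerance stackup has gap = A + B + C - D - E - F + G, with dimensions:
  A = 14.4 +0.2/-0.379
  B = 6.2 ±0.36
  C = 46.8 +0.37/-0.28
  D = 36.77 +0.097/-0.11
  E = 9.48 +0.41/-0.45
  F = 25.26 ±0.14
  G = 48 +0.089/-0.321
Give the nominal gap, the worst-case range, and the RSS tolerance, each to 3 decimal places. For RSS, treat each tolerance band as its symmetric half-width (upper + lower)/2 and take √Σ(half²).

nominal=43.890 wc=[41.903,45.609] rss=0.759

Stack each dimension's contribution:
  +A: nom +14.400 → Σnom=14.400; wc +0.200/-0.379 → slack +0.200/-0.379; half-tol=0.289, Σhalf²=0.083810
  +B: nom +6.200 → Σnom=20.600; wc +0.360/-0.360 → slack +0.560/-0.739; half-tol=0.360, Σhalf²=0.213410
  +C: nom +46.800 → Σnom=67.400; wc +0.370/-0.280 → slack +0.930/-1.019; half-tol=0.325, Σhalf²=0.319035
  -D: nom -36.770 → Σnom=30.630; wc +0.110/-0.097 → slack +1.040/-1.116; half-tol=0.104, Σhalf²=0.329747
  -E: nom -9.480 → Σnom=21.150; wc +0.450/-0.410 → slack +1.490/-1.526; half-tol=0.430, Σhalf²=0.514647
  -F: nom -25.260 → Σnom=-4.110; wc +0.140/-0.140 → slack +1.630/-1.666; half-tol=0.140, Σhalf²=0.534247
  +G: nom +48.000 → Σnom=43.890; wc +0.089/-0.321 → slack +1.719/-1.987; half-tol=0.205, Σhalf²=0.576272
Nominal = 43.890. Worst-case = [43.890 - 1.987, 43.890 + 1.719] = [41.903, 45.609]. RSS = √0.576272 = 0.759.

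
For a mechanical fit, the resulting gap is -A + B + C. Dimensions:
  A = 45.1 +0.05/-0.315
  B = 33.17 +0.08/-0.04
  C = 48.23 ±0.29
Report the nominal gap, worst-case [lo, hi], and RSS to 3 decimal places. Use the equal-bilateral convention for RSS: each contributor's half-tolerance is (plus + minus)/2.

Stack each dimension's contribution:
  -A: nom -45.100 → Σnom=-45.100; wc +0.315/-0.050 → slack +0.315/-0.050; half-tol=0.182, Σhalf²=0.033306
  +B: nom +33.170 → Σnom=-11.930; wc +0.080/-0.040 → slack +0.395/-0.090; half-tol=0.060, Σhalf²=0.036906
  +C: nom +48.230 → Σnom=36.300; wc +0.290/-0.290 → slack +0.685/-0.380; half-tol=0.290, Σhalf²=0.121006
Nominal = 36.300. Worst-case = [36.300 - 0.380, 36.300 + 0.685] = [35.920, 36.985]. RSS = √0.121006 = 0.348.

nominal=36.300 wc=[35.920,36.985] rss=0.348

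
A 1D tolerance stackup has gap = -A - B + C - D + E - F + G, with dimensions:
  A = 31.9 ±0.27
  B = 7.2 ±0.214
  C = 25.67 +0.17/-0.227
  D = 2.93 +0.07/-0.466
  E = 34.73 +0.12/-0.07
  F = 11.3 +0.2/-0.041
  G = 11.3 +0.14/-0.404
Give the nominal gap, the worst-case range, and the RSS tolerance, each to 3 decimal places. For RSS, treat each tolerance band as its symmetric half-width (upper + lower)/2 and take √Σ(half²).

Stack each dimension's contribution:
  -A: nom -31.900 → Σnom=-31.900; wc +0.270/-0.270 → slack +0.270/-0.270; half-tol=0.270, Σhalf²=0.072900
  -B: nom -7.200 → Σnom=-39.100; wc +0.214/-0.214 → slack +0.484/-0.484; half-tol=0.214, Σhalf²=0.118696
  +C: nom +25.670 → Σnom=-13.430; wc +0.170/-0.227 → slack +0.654/-0.711; half-tol=0.199, Σhalf²=0.158098
  -D: nom -2.930 → Σnom=-16.360; wc +0.466/-0.070 → slack +1.120/-0.781; half-tol=0.268, Σhalf²=0.229922
  +E: nom +34.730 → Σnom=18.370; wc +0.120/-0.070 → slack +1.240/-0.851; half-tol=0.095, Σhalf²=0.238947
  -F: nom -11.300 → Σnom=7.070; wc +0.041/-0.200 → slack +1.281/-1.051; half-tol=0.121, Σhalf²=0.253468
  +G: nom +11.300 → Σnom=18.370; wc +0.140/-0.404 → slack +1.421/-1.455; half-tol=0.272, Σhalf²=0.327452
Nominal = 18.370. Worst-case = [18.370 - 1.455, 18.370 + 1.421] = [16.915, 19.791]. RSS = √0.327452 = 0.572.

nominal=18.370 wc=[16.915,19.791] rss=0.572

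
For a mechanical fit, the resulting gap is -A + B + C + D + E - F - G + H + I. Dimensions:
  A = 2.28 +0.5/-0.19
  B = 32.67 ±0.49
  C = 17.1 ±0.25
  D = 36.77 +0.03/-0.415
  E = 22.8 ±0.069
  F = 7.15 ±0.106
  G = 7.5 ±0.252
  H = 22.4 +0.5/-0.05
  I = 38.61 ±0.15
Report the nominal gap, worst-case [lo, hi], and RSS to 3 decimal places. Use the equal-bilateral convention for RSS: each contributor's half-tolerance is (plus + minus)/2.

Stack each dimension's contribution:
  -A: nom -2.280 → Σnom=-2.280; wc +0.190/-0.500 → slack +0.190/-0.500; half-tol=0.345, Σhalf²=0.119025
  +B: nom +32.670 → Σnom=30.390; wc +0.490/-0.490 → slack +0.680/-0.990; half-tol=0.490, Σhalf²=0.359125
  +C: nom +17.100 → Σnom=47.490; wc +0.250/-0.250 → slack +0.930/-1.240; half-tol=0.250, Σhalf²=0.421625
  +D: nom +36.770 → Σnom=84.260; wc +0.030/-0.415 → slack +0.960/-1.655; half-tol=0.222, Σhalf²=0.471131
  +E: nom +22.800 → Σnom=107.060; wc +0.069/-0.069 → slack +1.029/-1.724; half-tol=0.069, Σhalf²=0.475892
  -F: nom -7.150 → Σnom=99.910; wc +0.106/-0.106 → slack +1.135/-1.830; half-tol=0.106, Σhalf²=0.487128
  -G: nom -7.500 → Σnom=92.410; wc +0.252/-0.252 → slack +1.387/-2.082; half-tol=0.252, Σhalf²=0.550632
  +H: nom +22.400 → Σnom=114.810; wc +0.500/-0.050 → slack +1.887/-2.132; half-tol=0.275, Σhalf²=0.626257
  +I: nom +38.610 → Σnom=153.420; wc +0.150/-0.150 → slack +2.037/-2.282; half-tol=0.150, Σhalf²=0.648757
Nominal = 153.420. Worst-case = [153.420 - 2.282, 153.420 + 2.037] = [151.138, 155.457]. RSS = √0.648757 = 0.805.

nominal=153.420 wc=[151.138,155.457] rss=0.805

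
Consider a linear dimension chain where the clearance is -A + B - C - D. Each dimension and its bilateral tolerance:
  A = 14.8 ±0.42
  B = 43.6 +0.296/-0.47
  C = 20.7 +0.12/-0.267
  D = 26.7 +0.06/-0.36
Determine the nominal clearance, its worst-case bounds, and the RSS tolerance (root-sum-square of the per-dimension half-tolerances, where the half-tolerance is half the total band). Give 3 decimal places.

Stack each dimension's contribution:
  -A: nom -14.800 → Σnom=-14.800; wc +0.420/-0.420 → slack +0.420/-0.420; half-tol=0.420, Σhalf²=0.176400
  +B: nom +43.600 → Σnom=28.800; wc +0.296/-0.470 → slack +0.716/-0.890; half-tol=0.383, Σhalf²=0.323089
  -C: nom -20.700 → Σnom=8.100; wc +0.267/-0.120 → slack +0.983/-1.010; half-tol=0.194, Σhalf²=0.360531
  -D: nom -26.700 → Σnom=-18.600; wc +0.360/-0.060 → slack +1.343/-1.070; half-tol=0.210, Σhalf²=0.404631
Nominal = -18.600. Worst-case = [-18.600 - 1.070, -18.600 + 1.343] = [-19.670, -17.257]. RSS = √0.404631 = 0.636.

nominal=-18.600 wc=[-19.670,-17.257] rss=0.636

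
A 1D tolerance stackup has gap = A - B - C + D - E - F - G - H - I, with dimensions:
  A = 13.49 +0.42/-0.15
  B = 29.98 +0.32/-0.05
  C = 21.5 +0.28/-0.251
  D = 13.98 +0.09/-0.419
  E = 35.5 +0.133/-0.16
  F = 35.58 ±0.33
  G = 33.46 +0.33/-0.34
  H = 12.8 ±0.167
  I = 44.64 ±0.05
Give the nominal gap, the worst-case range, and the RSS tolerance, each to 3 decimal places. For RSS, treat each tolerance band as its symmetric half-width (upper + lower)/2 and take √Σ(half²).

nominal=-185.990 wc=[-188.169,-184.132] rss=0.724

Stack each dimension's contribution:
  +A: nom +13.490 → Σnom=13.490; wc +0.420/-0.150 → slack +0.420/-0.150; half-tol=0.285, Σhalf²=0.081225
  -B: nom -29.980 → Σnom=-16.490; wc +0.050/-0.320 → slack +0.470/-0.470; half-tol=0.185, Σhalf²=0.115450
  -C: nom -21.500 → Σnom=-37.990; wc +0.251/-0.280 → slack +0.721/-0.750; half-tol=0.266, Σhalf²=0.185940
  +D: nom +13.980 → Σnom=-24.010; wc +0.090/-0.419 → slack +0.811/-1.169; half-tol=0.255, Σhalf²=0.250711
  -E: nom -35.500 → Σnom=-59.510; wc +0.160/-0.133 → slack +0.971/-1.302; half-tol=0.147, Σhalf²=0.272173
  -F: nom -35.580 → Σnom=-95.090; wc +0.330/-0.330 → slack +1.301/-1.632; half-tol=0.330, Σhalf²=0.381073
  -G: nom -33.460 → Σnom=-128.550; wc +0.340/-0.330 → slack +1.641/-1.962; half-tol=0.335, Σhalf²=0.493298
  -H: nom -12.800 → Σnom=-141.350; wc +0.167/-0.167 → slack +1.808/-2.129; half-tol=0.167, Σhalf²=0.521187
  -I: nom -44.640 → Σnom=-185.990; wc +0.050/-0.050 → slack +1.858/-2.179; half-tol=0.050, Σhalf²=0.523687
Nominal = -185.990. Worst-case = [-185.990 - 2.179, -185.990 + 1.858] = [-188.169, -184.132]. RSS = √0.523687 = 0.724.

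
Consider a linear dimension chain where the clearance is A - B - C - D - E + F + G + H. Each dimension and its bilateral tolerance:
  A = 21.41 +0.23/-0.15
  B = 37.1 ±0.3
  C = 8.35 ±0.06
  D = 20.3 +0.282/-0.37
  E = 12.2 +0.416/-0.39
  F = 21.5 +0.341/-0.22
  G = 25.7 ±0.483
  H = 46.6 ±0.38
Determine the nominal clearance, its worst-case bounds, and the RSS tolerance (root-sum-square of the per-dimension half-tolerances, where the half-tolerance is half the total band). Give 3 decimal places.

Stack each dimension's contribution:
  +A: nom +21.410 → Σnom=21.410; wc +0.230/-0.150 → slack +0.230/-0.150; half-tol=0.190, Σhalf²=0.036100
  -B: nom -37.100 → Σnom=-15.690; wc +0.300/-0.300 → slack +0.530/-0.450; half-tol=0.300, Σhalf²=0.126100
  -C: nom -8.350 → Σnom=-24.040; wc +0.060/-0.060 → slack +0.590/-0.510; half-tol=0.060, Σhalf²=0.129700
  -D: nom -20.300 → Σnom=-44.340; wc +0.370/-0.282 → slack +0.960/-0.792; half-tol=0.326, Σhalf²=0.235976
  -E: nom -12.200 → Σnom=-56.540; wc +0.390/-0.416 → slack +1.350/-1.208; half-tol=0.403, Σhalf²=0.398385
  +F: nom +21.500 → Σnom=-35.040; wc +0.341/-0.220 → slack +1.691/-1.428; half-tol=0.281, Σhalf²=0.477065
  +G: nom +25.700 → Σnom=-9.340; wc +0.483/-0.483 → slack +2.174/-1.911; half-tol=0.483, Σhalf²=0.710354
  +H: nom +46.600 → Σnom=37.260; wc +0.380/-0.380 → slack +2.554/-2.291; half-tol=0.380, Σhalf²=0.854754
Nominal = 37.260. Worst-case = [37.260 - 2.291, 37.260 + 2.554] = [34.969, 39.814]. RSS = √0.854754 = 0.925.

nominal=37.260 wc=[34.969,39.814] rss=0.925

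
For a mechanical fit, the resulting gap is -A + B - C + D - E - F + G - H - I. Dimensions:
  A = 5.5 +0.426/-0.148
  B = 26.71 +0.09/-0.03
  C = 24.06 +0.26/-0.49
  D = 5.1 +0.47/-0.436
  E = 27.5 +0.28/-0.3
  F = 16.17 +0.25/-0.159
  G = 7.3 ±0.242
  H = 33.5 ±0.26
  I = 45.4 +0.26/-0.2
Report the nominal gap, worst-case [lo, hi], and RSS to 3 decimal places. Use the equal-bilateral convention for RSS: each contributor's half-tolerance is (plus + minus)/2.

Stack each dimension's contribution:
  -A: nom -5.500 → Σnom=-5.500; wc +0.148/-0.426 → slack +0.148/-0.426; half-tol=0.287, Σhalf²=0.082369
  +B: nom +26.710 → Σnom=21.210; wc +0.090/-0.030 → slack +0.238/-0.456; half-tol=0.060, Σhalf²=0.085969
  -C: nom -24.060 → Σnom=-2.850; wc +0.490/-0.260 → slack +0.728/-0.716; half-tol=0.375, Σhalf²=0.226594
  +D: nom +5.100 → Σnom=2.250; wc +0.470/-0.436 → slack +1.198/-1.152; half-tol=0.453, Σhalf²=0.431803
  -E: nom -27.500 → Σnom=-25.250; wc +0.300/-0.280 → slack +1.498/-1.432; half-tol=0.290, Σhalf²=0.515903
  -F: nom -16.170 → Σnom=-41.420; wc +0.159/-0.250 → slack +1.657/-1.682; half-tol=0.205, Σhalf²=0.557723
  +G: nom +7.300 → Σnom=-34.120; wc +0.242/-0.242 → slack +1.899/-1.924; half-tol=0.242, Σhalf²=0.616287
  -H: nom -33.500 → Σnom=-67.620; wc +0.260/-0.260 → slack +2.159/-2.184; half-tol=0.260, Σhalf²=0.683887
  -I: nom -45.400 → Σnom=-113.020; wc +0.200/-0.260 → slack +2.359/-2.444; half-tol=0.230, Σhalf²=0.736787
Nominal = -113.020. Worst-case = [-113.020 - 2.444, -113.020 + 2.359] = [-115.464, -110.661]. RSS = √0.736787 = 0.858.

nominal=-113.020 wc=[-115.464,-110.661] rss=0.858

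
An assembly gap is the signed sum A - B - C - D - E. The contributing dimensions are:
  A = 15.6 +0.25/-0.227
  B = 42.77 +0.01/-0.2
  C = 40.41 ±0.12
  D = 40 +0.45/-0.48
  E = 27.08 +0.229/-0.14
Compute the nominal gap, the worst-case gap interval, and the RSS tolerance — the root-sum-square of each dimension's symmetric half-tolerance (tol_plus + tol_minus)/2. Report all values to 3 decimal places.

nominal=-134.660 wc=[-135.696,-133.470] rss=0.577

Stack each dimension's contribution:
  +A: nom +15.600 → Σnom=15.600; wc +0.250/-0.227 → slack +0.250/-0.227; half-tol=0.238, Σhalf²=0.056882
  -B: nom -42.770 → Σnom=-27.170; wc +0.200/-0.010 → slack +0.450/-0.237; half-tol=0.105, Σhalf²=0.067907
  -C: nom -40.410 → Σnom=-67.580; wc +0.120/-0.120 → slack +0.570/-0.357; half-tol=0.120, Σhalf²=0.082307
  -D: nom -40.000 → Σnom=-107.580; wc +0.480/-0.450 → slack +1.050/-0.807; half-tol=0.465, Σhalf²=0.298532
  -E: nom -27.080 → Σnom=-134.660; wc +0.140/-0.229 → slack +1.190/-1.036; half-tol=0.184, Σhalf²=0.332572
Nominal = -134.660. Worst-case = [-134.660 - 1.036, -134.660 + 1.190] = [-135.696, -133.470]. RSS = √0.332572 = 0.577.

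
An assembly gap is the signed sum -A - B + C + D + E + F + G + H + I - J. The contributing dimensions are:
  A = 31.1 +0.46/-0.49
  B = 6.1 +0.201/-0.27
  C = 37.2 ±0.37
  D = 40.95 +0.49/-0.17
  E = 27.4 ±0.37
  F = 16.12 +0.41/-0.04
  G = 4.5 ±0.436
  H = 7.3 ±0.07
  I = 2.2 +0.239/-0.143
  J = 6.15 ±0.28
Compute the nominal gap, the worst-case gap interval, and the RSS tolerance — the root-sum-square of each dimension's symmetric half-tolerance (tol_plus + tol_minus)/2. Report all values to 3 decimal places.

nominal=92.320 wc=[89.780,95.745] rss=1.012

Stack each dimension's contribution:
  -A: nom -31.100 → Σnom=-31.100; wc +0.490/-0.460 → slack +0.490/-0.460; half-tol=0.475, Σhalf²=0.225625
  -B: nom -6.100 → Σnom=-37.200; wc +0.270/-0.201 → slack +0.760/-0.661; half-tol=0.236, Σhalf²=0.281085
  +C: nom +37.200 → Σnom=0.000; wc +0.370/-0.370 → slack +1.130/-1.031; half-tol=0.370, Σhalf²=0.417985
  +D: nom +40.950 → Σnom=40.950; wc +0.490/-0.170 → slack +1.620/-1.201; half-tol=0.330, Σhalf²=0.526885
  +E: nom +27.400 → Σnom=68.350; wc +0.370/-0.370 → slack +1.990/-1.571; half-tol=0.370, Σhalf²=0.663785
  +F: nom +16.120 → Σnom=84.470; wc +0.410/-0.040 → slack +2.400/-1.611; half-tol=0.225, Σhalf²=0.714410
  +G: nom +4.500 → Σnom=88.970; wc +0.436/-0.436 → slack +2.836/-2.047; half-tol=0.436, Σhalf²=0.904506
  +H: nom +7.300 → Σnom=96.270; wc +0.070/-0.070 → slack +2.906/-2.117; half-tol=0.070, Σhalf²=0.909406
  +I: nom +2.200 → Σnom=98.470; wc +0.239/-0.143 → slack +3.145/-2.260; half-tol=0.191, Σhalf²=0.945887
  -J: nom -6.150 → Σnom=92.320; wc +0.280/-0.280 → slack +3.425/-2.540; half-tol=0.280, Σhalf²=1.024287
Nominal = 92.320. Worst-case = [92.320 - 2.540, 92.320 + 3.425] = [89.780, 95.745]. RSS = √1.024287 = 1.012.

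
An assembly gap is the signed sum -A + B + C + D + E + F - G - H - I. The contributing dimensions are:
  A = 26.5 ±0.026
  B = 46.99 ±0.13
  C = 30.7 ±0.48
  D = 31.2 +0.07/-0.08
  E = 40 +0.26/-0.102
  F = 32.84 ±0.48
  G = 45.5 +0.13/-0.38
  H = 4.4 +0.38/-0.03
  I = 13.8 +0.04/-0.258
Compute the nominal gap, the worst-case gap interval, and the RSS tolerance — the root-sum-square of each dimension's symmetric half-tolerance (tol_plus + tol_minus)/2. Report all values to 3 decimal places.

Stack each dimension's contribution:
  -A: nom -26.500 → Σnom=-26.500; wc +0.026/-0.026 → slack +0.026/-0.026; half-tol=0.026, Σhalf²=0.000676
  +B: nom +46.990 → Σnom=20.490; wc +0.130/-0.130 → slack +0.156/-0.156; half-tol=0.130, Σhalf²=0.017576
  +C: nom +30.700 → Σnom=51.190; wc +0.480/-0.480 → slack +0.636/-0.636; half-tol=0.480, Σhalf²=0.247976
  +D: nom +31.200 → Σnom=82.390; wc +0.070/-0.080 → slack +0.706/-0.716; half-tol=0.075, Σhalf²=0.253601
  +E: nom +40.000 → Σnom=122.390; wc +0.260/-0.102 → slack +0.966/-0.818; half-tol=0.181, Σhalf²=0.286362
  +F: nom +32.840 → Σnom=155.230; wc +0.480/-0.480 → slack +1.446/-1.298; half-tol=0.480, Σhalf²=0.516762
  -G: nom -45.500 → Σnom=109.730; wc +0.380/-0.130 → slack +1.826/-1.428; half-tol=0.255, Σhalf²=0.581787
  -H: nom -4.400 → Σnom=105.330; wc +0.030/-0.380 → slack +1.856/-1.808; half-tol=0.205, Σhalf²=0.623812
  -I: nom -13.800 → Σnom=91.530; wc +0.258/-0.040 → slack +2.114/-1.848; half-tol=0.149, Σhalf²=0.646013
Nominal = 91.530. Worst-case = [91.530 - 1.848, 91.530 + 2.114] = [89.682, 93.644]. RSS = √0.646013 = 0.804.

nominal=91.530 wc=[89.682,93.644] rss=0.804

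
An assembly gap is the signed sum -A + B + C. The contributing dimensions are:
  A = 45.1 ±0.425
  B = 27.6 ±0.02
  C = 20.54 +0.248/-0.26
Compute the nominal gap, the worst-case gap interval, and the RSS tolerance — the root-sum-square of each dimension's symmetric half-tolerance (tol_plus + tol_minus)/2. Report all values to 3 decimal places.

nominal=3.040 wc=[2.335,3.733] rss=0.496

Stack each dimension's contribution:
  -A: nom -45.100 → Σnom=-45.100; wc +0.425/-0.425 → slack +0.425/-0.425; half-tol=0.425, Σhalf²=0.180625
  +B: nom +27.600 → Σnom=-17.500; wc +0.020/-0.020 → slack +0.445/-0.445; half-tol=0.020, Σhalf²=0.181025
  +C: nom +20.540 → Σnom=3.040; wc +0.248/-0.260 → slack +0.693/-0.705; half-tol=0.254, Σhalf²=0.245541
Nominal = 3.040. Worst-case = [3.040 - 0.705, 3.040 + 0.693] = [2.335, 3.733]. RSS = √0.245541 = 0.496.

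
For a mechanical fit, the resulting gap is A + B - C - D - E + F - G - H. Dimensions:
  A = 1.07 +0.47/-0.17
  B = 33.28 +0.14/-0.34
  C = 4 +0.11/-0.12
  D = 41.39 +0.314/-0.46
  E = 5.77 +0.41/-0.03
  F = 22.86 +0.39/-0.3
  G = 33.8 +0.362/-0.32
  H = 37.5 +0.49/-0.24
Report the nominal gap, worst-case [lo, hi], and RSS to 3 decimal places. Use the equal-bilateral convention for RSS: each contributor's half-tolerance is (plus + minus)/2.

nominal=-65.250 wc=[-67.746,-63.080] rss=0.860

Stack each dimension's contribution:
  +A: nom +1.070 → Σnom=1.070; wc +0.470/-0.170 → slack +0.470/-0.170; half-tol=0.320, Σhalf²=0.102400
  +B: nom +33.280 → Σnom=34.350; wc +0.140/-0.340 → slack +0.610/-0.510; half-tol=0.240, Σhalf²=0.160000
  -C: nom -4.000 → Σnom=30.350; wc +0.120/-0.110 → slack +0.730/-0.620; half-tol=0.115, Σhalf²=0.173225
  -D: nom -41.390 → Σnom=-11.040; wc +0.460/-0.314 → slack +1.190/-0.934; half-tol=0.387, Σhalf²=0.322994
  -E: nom -5.770 → Σnom=-16.810; wc +0.030/-0.410 → slack +1.220/-1.344; half-tol=0.220, Σhalf²=0.371394
  +F: nom +22.860 → Σnom=6.050; wc +0.390/-0.300 → slack +1.610/-1.644; half-tol=0.345, Σhalf²=0.490419
  -G: nom -33.800 → Σnom=-27.750; wc +0.320/-0.362 → slack +1.930/-2.006; half-tol=0.341, Σhalf²=0.606700
  -H: nom -37.500 → Σnom=-65.250; wc +0.240/-0.490 → slack +2.170/-2.496; half-tol=0.365, Σhalf²=0.739925
Nominal = -65.250. Worst-case = [-65.250 - 2.496, -65.250 + 2.170] = [-67.746, -63.080]. RSS = √0.739925 = 0.860.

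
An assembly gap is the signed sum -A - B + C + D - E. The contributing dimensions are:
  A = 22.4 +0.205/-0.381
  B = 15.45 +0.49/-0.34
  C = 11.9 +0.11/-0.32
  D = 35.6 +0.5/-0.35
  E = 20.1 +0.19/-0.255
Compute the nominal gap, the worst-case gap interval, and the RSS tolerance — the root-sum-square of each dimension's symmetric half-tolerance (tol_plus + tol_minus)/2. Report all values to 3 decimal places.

nominal=-10.450 wc=[-12.005,-8.864] rss=0.731

Stack each dimension's contribution:
  -A: nom -22.400 → Σnom=-22.400; wc +0.381/-0.205 → slack +0.381/-0.205; half-tol=0.293, Σhalf²=0.085849
  -B: nom -15.450 → Σnom=-37.850; wc +0.340/-0.490 → slack +0.721/-0.695; half-tol=0.415, Σhalf²=0.258074
  +C: nom +11.900 → Σnom=-25.950; wc +0.110/-0.320 → slack +0.831/-1.015; half-tol=0.215, Σhalf²=0.304299
  +D: nom +35.600 → Σnom=9.650; wc +0.500/-0.350 → slack +1.331/-1.365; half-tol=0.425, Σhalf²=0.484924
  -E: nom -20.100 → Σnom=-10.450; wc +0.255/-0.190 → slack +1.586/-1.555; half-tol=0.223, Σhalf²=0.534430
Nominal = -10.450. Worst-case = [-10.450 - 1.555, -10.450 + 1.586] = [-12.005, -8.864]. RSS = √0.534430 = 0.731.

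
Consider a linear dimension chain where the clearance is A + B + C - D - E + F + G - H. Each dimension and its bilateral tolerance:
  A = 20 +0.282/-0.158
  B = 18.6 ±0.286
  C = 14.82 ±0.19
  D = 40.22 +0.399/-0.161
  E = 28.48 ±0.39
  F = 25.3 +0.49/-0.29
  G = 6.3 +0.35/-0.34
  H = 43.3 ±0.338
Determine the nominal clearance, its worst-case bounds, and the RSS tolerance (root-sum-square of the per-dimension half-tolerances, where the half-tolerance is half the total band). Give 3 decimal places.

nominal=-26.980 wc=[-29.371,-24.493] rss=0.884

Stack each dimension's contribution:
  +A: nom +20.000 → Σnom=20.000; wc +0.282/-0.158 → slack +0.282/-0.158; half-tol=0.220, Σhalf²=0.048400
  +B: nom +18.600 → Σnom=38.600; wc +0.286/-0.286 → slack +0.568/-0.444; half-tol=0.286, Σhalf²=0.130196
  +C: nom +14.820 → Σnom=53.420; wc +0.190/-0.190 → slack +0.758/-0.634; half-tol=0.190, Σhalf²=0.166296
  -D: nom -40.220 → Σnom=13.200; wc +0.161/-0.399 → slack +0.919/-1.033; half-tol=0.280, Σhalf²=0.244696
  -E: nom -28.480 → Σnom=-15.280; wc +0.390/-0.390 → slack +1.309/-1.423; half-tol=0.390, Σhalf²=0.396796
  +F: nom +25.300 → Σnom=10.020; wc +0.490/-0.290 → slack +1.799/-1.713; half-tol=0.390, Σhalf²=0.548896
  +G: nom +6.300 → Σnom=16.320; wc +0.350/-0.340 → slack +2.149/-2.053; half-tol=0.345, Σhalf²=0.667921
  -H: nom -43.300 → Σnom=-26.980; wc +0.338/-0.338 → slack +2.487/-2.391; half-tol=0.338, Σhalf²=0.782165
Nominal = -26.980. Worst-case = [-26.980 - 2.391, -26.980 + 2.487] = [-29.371, -24.493]. RSS = √0.782165 = 0.884.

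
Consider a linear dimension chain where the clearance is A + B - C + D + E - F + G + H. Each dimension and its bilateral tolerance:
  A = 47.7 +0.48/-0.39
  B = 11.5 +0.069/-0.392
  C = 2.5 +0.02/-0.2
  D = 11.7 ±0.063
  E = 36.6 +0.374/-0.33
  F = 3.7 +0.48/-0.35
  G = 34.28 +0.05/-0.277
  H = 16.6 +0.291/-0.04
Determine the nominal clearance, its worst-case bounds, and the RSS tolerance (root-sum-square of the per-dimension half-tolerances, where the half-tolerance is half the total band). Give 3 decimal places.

nominal=152.180 wc=[150.188,154.057] rss=0.780

Stack each dimension's contribution:
  +A: nom +47.700 → Σnom=47.700; wc +0.480/-0.390 → slack +0.480/-0.390; half-tol=0.435, Σhalf²=0.189225
  +B: nom +11.500 → Σnom=59.200; wc +0.069/-0.392 → slack +0.549/-0.782; half-tol=0.231, Σhalf²=0.242355
  -C: nom -2.500 → Σnom=56.700; wc +0.200/-0.020 → slack +0.749/-0.802; half-tol=0.110, Σhalf²=0.254455
  +D: nom +11.700 → Σnom=68.400; wc +0.063/-0.063 → slack +0.812/-0.865; half-tol=0.063, Σhalf²=0.258424
  +E: nom +36.600 → Σnom=105.000; wc +0.374/-0.330 → slack +1.186/-1.195; half-tol=0.352, Σhalf²=0.382328
  -F: nom -3.700 → Σnom=101.300; wc +0.350/-0.480 → slack +1.536/-1.675; half-tol=0.415, Σhalf²=0.554553
  +G: nom +34.280 → Σnom=135.580; wc +0.050/-0.277 → slack +1.586/-1.952; half-tol=0.164, Σhalf²=0.581286
  +H: nom +16.600 → Σnom=152.180; wc +0.291/-0.040 → slack +1.877/-1.992; half-tol=0.165, Σhalf²=0.608676
Nominal = 152.180. Worst-case = [152.180 - 1.992, 152.180 + 1.877] = [150.188, 154.057]. RSS = √0.608676 = 0.780.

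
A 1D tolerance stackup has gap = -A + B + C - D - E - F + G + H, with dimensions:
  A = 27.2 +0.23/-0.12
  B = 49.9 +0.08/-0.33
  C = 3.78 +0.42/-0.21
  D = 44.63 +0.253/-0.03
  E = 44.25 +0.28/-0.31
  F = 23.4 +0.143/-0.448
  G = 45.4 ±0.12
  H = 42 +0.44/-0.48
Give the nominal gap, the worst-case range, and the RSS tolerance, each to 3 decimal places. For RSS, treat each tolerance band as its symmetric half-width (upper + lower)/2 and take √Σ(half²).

nominal=1.600 wc=[-0.446,3.568] rss=0.770

Stack each dimension's contribution:
  -A: nom -27.200 → Σnom=-27.200; wc +0.120/-0.230 → slack +0.120/-0.230; half-tol=0.175, Σhalf²=0.030625
  +B: nom +49.900 → Σnom=22.700; wc +0.080/-0.330 → slack +0.200/-0.560; half-tol=0.205, Σhalf²=0.072650
  +C: nom +3.780 → Σnom=26.480; wc +0.420/-0.210 → slack +0.620/-0.770; half-tol=0.315, Σhalf²=0.171875
  -D: nom -44.630 → Σnom=-18.150; wc +0.030/-0.253 → slack +0.650/-1.023; half-tol=0.142, Σhalf²=0.191897
  -E: nom -44.250 → Σnom=-62.400; wc +0.310/-0.280 → slack +0.960/-1.303; half-tol=0.295, Σhalf²=0.278922
  -F: nom -23.400 → Σnom=-85.800; wc +0.448/-0.143 → slack +1.408/-1.446; half-tol=0.295, Σhalf²=0.366243
  +G: nom +45.400 → Σnom=-40.400; wc +0.120/-0.120 → slack +1.528/-1.566; half-tol=0.120, Σhalf²=0.380643
  +H: nom +42.000 → Σnom=1.600; wc +0.440/-0.480 → slack +1.968/-2.046; half-tol=0.460, Σhalf²=0.592243
Nominal = 1.600. Worst-case = [1.600 - 2.046, 1.600 + 1.968] = [-0.446, 3.568]. RSS = √0.592243 = 0.770.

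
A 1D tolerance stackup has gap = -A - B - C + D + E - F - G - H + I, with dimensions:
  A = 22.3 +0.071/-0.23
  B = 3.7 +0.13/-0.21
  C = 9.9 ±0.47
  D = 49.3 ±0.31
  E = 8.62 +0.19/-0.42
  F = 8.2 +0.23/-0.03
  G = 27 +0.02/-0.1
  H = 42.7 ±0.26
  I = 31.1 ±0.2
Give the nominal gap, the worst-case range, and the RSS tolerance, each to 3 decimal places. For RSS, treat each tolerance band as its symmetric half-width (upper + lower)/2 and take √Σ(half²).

Stack each dimension's contribution:
  -A: nom -22.300 → Σnom=-22.300; wc +0.230/-0.071 → slack +0.230/-0.071; half-tol=0.150, Σhalf²=0.022650
  -B: nom -3.700 → Σnom=-26.000; wc +0.210/-0.130 → slack +0.440/-0.201; half-tol=0.170, Σhalf²=0.051550
  -C: nom -9.900 → Σnom=-35.900; wc +0.470/-0.470 → slack +0.910/-0.671; half-tol=0.470, Σhalf²=0.272450
  +D: nom +49.300 → Σnom=13.400; wc +0.310/-0.310 → slack +1.220/-0.981; half-tol=0.310, Σhalf²=0.368550
  +E: nom +8.620 → Σnom=22.020; wc +0.190/-0.420 → slack +1.410/-1.401; half-tol=0.305, Σhalf²=0.461575
  -F: nom -8.200 → Σnom=13.820; wc +0.030/-0.230 → slack +1.440/-1.631; half-tol=0.130, Σhalf²=0.478475
  -G: nom -27.000 → Σnom=-13.180; wc +0.100/-0.020 → slack +1.540/-1.651; half-tol=0.060, Σhalf²=0.482075
  -H: nom -42.700 → Σnom=-55.880; wc +0.260/-0.260 → slack +1.800/-1.911; half-tol=0.260, Σhalf²=0.549675
  +I: nom +31.100 → Σnom=-24.780; wc +0.200/-0.200 → slack +2.000/-2.111; half-tol=0.200, Σhalf²=0.589675
Nominal = -24.780. Worst-case = [-24.780 - 2.111, -24.780 + 2.000] = [-26.891, -22.780]. RSS = √0.589675 = 0.768.

nominal=-24.780 wc=[-26.891,-22.780] rss=0.768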